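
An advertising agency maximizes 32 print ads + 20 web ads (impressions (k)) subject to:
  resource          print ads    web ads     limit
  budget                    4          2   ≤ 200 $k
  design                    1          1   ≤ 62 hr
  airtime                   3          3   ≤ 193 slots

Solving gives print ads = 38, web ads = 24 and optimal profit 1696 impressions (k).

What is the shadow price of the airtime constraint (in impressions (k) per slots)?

0

Binding: budget and design. Non-binding: airtime (7 unused).
Since airtime is not tight, its dual is 0.
From A_Bᵀ y = c: 4·y_budget + 1·y_design = 32; 2·y_budget + 1·y_design = 20.
This yields shadow prices y_budget = 6, y_design = 8.
Shadow price of airtime = 0.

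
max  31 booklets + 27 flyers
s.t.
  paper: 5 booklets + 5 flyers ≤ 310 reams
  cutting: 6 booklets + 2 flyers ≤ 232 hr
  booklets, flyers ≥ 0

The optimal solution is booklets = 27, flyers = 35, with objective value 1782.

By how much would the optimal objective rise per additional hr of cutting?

At the optimum: paper uses 310 of 310 (binding); cutting uses 232 of 232 (binding).
The binding rows give the dual system: 5·y_paper + 6·y_cutting = 31 and 5·y_paper + 2·y_cutting = 27.
This yields shadow prices y_paper = 5, y_cutting = 1.
Shadow price of cutting = 1.

1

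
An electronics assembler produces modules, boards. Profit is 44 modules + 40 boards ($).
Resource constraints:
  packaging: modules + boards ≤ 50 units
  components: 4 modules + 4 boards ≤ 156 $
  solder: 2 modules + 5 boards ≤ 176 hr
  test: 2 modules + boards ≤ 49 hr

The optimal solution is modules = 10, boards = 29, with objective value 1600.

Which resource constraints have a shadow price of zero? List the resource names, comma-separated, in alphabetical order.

packaging: 39/50 (slack 11)
components: 156/156 (binding)
solder: 165/176 (slack 11)
test: 49/49 (binding)
By complementary slackness, a constraint with positive slack has shadow price 0 → packaging, solder.

packaging, solder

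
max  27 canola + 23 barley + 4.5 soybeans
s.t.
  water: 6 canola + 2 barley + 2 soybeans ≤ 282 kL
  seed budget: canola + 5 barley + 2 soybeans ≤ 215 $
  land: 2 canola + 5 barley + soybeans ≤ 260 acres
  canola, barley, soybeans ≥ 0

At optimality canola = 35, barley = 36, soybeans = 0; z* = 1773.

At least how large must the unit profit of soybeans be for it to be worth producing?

14

Check each constraint at x*: water 282/282 (tight); seed budget 215/215 (tight); land 250/260 (slack 10).
By complementary slackness, y = 0 for the non-binding constraint.
From A_Bᵀ y = c: 6·y_water + 1·y_seed budget = 27; 2·y_water + 5·y_seed budget = 23.
Solving: y_water = 4, y_seed budget = 3.
soybeans enters the basis when its profit ≥ yᵀa₃ = 4·2 + 3·2 = 14.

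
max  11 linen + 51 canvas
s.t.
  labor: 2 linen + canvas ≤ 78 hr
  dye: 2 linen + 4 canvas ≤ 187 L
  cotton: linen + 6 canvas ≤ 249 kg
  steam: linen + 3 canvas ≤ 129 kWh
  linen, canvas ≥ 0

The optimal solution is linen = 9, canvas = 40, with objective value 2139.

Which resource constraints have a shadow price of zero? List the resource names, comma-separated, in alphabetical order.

labor: 58/78 (slack 20)
dye: 178/187 (slack 9)
cotton: 249/249 (binding)
steam: 129/129 (binding)
By complementary slackness, a constraint with positive slack has shadow price 0 → dye, labor.

dye, labor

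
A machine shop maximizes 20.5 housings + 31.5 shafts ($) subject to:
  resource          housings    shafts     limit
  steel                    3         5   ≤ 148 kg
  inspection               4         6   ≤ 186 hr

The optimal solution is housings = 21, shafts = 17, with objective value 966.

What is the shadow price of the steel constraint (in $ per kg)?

1.5

At the optimum: steel uses 148 of 148 (binding); inspection uses 186 of 186 (binding).
Dual feasibility on the basic columns requires 3·y_steel + 4·y_inspection = 20.5, 5·y_steel + 6·y_inspection = 31.5.
This yields shadow prices y_steel = 1.5, y_inspection = 4.
Shadow price of steel = 1.5.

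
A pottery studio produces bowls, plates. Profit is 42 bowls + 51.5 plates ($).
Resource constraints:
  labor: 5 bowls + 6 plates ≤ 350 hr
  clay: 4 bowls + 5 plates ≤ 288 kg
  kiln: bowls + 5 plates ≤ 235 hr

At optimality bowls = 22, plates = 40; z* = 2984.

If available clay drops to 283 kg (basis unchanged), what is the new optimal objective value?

Check each constraint at x*: labor 350/350 (tight); clay 288/288 (tight); kiln 222/235 (slack 13).
Slack constraints have shadow price 0 (complementary slackness).
From A_Bᵀ y = c: 5·y_labor + 4·y_clay = 42; 6·y_labor + 5·y_clay = 51.5.
→ y_labor = 4 and y_clay = 5.5.
Δz = y_clay·Δb = 5.5 × (-5) = -27.5, so new z* = 2984 − 27.5 = 2956.5.

2956.5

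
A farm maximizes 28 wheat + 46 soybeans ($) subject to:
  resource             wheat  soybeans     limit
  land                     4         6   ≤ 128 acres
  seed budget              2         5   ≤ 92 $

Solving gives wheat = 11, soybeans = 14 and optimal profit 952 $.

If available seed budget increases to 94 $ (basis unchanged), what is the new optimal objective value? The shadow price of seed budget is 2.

956

Δb = 2, so new z* = 952 + (2)·(2) = 952 + 4 = 956.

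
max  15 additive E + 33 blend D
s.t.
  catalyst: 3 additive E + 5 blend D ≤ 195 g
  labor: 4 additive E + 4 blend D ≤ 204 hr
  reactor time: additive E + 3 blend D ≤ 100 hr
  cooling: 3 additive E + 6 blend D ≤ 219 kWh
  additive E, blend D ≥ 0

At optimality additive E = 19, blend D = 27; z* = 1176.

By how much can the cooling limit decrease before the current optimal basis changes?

19

Binding constraints: reactor time, cooling. The basis is B = [[1,3],[3,6]] with det -3.
Per unit decrease in cooling, x* moves by d = (-1, 0.3333).
The basis stays optimal until additive E reaches 0; allowable decrease = 19 kWh.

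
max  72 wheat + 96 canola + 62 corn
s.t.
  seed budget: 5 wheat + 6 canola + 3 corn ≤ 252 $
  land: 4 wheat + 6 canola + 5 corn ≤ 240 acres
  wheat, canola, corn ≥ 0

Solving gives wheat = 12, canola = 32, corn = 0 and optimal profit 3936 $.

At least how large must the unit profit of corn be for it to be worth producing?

64

Check each constraint at x*: seed budget 252/252 (tight); land 240/240 (tight).
Dual feasibility on the basic columns requires 5·y_seed budget + 4·y_land = 72, 6·y_seed budget + 6·y_land = 96.
Solving: y_seed budget = 8, y_land = 8.
corn enters the basis when its profit ≥ yᵀa₃ = 8·3 + 8·5 = 64.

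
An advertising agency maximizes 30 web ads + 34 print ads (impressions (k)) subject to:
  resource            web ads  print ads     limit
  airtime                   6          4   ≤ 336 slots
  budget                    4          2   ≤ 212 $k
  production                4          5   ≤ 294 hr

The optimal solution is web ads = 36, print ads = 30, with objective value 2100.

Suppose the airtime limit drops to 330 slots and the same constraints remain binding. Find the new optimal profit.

Check each constraint at x*: airtime 336/336 (tight); budget 204/212 (slack 8); production 294/294 (tight).
Since budget is not tight, its dual is 0.
From A_Bᵀ y = c: 6·y_airtime + 4·y_production = 30; 4·y_airtime + 5·y_production = 34.
This yields shadow prices y_airtime = 1, y_production = 6.
Δz = y_airtime·Δb = 1 × (-6) = -6, so new z* = 2100 − 6 = 2094.

2094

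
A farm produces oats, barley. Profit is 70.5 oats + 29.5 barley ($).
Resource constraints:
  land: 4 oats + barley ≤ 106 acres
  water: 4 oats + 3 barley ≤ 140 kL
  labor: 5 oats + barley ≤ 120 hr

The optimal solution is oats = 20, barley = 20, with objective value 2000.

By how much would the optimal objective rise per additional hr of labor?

8.5

Binding: water and labor. Non-binding: land (6 unused).
By complementary slackness, y = 0 for the non-binding constraint.
The binding rows give the dual system: 4·y_water + 5·y_labor = 70.5 and 3·y_water + 1·y_labor = 29.5.
Solving: y_water = 7, y_labor = 8.5.
Shadow price of labor = 8.5.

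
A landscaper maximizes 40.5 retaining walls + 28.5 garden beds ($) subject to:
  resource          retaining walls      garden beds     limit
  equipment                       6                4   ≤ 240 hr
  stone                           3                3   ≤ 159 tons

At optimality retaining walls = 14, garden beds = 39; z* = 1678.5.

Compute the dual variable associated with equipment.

6

At the optimum: equipment uses 240 of 240 (binding); stone uses 159 of 159 (binding).
The binding rows give the dual system: 6·y_equipment + 3·y_stone = 40.5 and 4·y_equipment + 3·y_stone = 28.5.
→ y_equipment = 6 and y_stone = 1.5.
Shadow price of equipment = 6.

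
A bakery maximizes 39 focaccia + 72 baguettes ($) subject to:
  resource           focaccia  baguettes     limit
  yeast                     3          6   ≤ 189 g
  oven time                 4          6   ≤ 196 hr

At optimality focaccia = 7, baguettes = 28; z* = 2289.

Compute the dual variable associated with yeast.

9

Check each constraint at x*: yeast 189/189 (tight); oven time 196/196 (tight).
Dual feasibility on the basic columns requires 3·y_yeast + 4·y_oven time = 39, 6·y_yeast + 6·y_oven time = 72.
Solving: y_yeast = 9, y_oven time = 3.
Shadow price of yeast = 9.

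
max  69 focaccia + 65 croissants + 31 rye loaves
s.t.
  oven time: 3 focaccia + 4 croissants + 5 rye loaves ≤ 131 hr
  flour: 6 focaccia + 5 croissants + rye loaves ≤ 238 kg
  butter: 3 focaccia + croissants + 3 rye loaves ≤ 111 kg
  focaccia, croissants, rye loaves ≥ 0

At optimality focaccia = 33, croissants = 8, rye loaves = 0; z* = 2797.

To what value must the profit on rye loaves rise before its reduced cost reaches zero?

Binding: oven time and flour. Non-binding: butter (4 unused).
By complementary slackness, y = 0 for the non-binding constraint.
Dual feasibility on the basic columns requires 3·y_oven time + 6·y_flour = 69, 4·y_oven time + 5·y_flour = 65.
This yields shadow prices y_oven time = 5, y_flour = 9.
rye loaves enters the basis when its profit ≥ yᵀa₃ = 5·5 + 9·1 = 34.

34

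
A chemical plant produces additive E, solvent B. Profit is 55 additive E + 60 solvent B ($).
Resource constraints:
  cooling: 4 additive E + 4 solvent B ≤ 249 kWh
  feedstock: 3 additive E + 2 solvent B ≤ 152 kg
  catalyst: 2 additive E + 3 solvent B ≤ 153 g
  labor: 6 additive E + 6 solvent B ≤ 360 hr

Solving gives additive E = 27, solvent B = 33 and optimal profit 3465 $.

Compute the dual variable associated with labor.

At the optimum: cooling uses 240 of 249 (slack = 9); feedstock uses 147 of 152 (slack = 5); catalyst uses 153 of 153 (binding); labor uses 360 of 360 (binding).
Since cooling, feedstock are not tight, their duals are 0.
Dual feasibility on the basic columns requires 2·y_catalyst + 6·y_labor = 55, 3·y_catalyst + 6·y_labor = 60.
This yields shadow prices y_catalyst = 5, y_labor = 7.5.
Shadow price of labor = 7.5.

7.5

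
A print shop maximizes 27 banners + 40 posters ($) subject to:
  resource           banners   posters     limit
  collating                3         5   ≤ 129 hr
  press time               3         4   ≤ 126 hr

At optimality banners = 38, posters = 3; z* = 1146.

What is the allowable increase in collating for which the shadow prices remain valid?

Binding constraints: collating, press time. The basis is B = [[3,5],[3,4]] with det -3.
Per unit increase in collating, x* moves by d = (-1.3333, 1).
The basis stays optimal until banners reaches 0; allowable increase = 28.5 hr.

28.5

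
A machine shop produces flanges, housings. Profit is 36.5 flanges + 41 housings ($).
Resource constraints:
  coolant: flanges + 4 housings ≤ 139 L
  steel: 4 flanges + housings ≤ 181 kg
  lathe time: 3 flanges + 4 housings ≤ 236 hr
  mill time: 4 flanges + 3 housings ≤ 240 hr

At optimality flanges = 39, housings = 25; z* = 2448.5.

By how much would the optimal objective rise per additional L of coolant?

Binding: coolant and steel. Non-binding: lathe time (19 unused), mill time (9 unused).
Slack constraints have shadow price 0 (complementary slackness).
The binding rows give the dual system: 1·y_coolant + 4·y_steel = 36.5 and 4·y_coolant + 1·y_steel = 41.
→ y_coolant = 8.5 and y_steel = 7.
Shadow price of coolant = 8.5.

8.5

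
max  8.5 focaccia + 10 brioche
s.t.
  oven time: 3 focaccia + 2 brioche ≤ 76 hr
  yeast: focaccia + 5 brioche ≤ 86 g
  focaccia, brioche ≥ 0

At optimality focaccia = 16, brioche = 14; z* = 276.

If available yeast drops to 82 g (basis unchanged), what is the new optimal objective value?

Both oven time and yeast are binding at x*.
The binding rows give the dual system: 3·y_oven time + 1·y_yeast = 8.5 and 2·y_oven time + 5·y_yeast = 10.
→ y_oven time = 2.5 and y_yeast = 1.
Δz = y_yeast·Δb = 1 × (-4) = -4, so new z* = 276 − 4 = 272.

272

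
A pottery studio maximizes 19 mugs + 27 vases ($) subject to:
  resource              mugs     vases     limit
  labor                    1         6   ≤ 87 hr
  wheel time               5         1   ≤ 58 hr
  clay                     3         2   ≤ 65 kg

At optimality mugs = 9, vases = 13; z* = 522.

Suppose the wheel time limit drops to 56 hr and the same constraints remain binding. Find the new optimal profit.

At the optimum: labor uses 87 of 87 (binding); wheel time uses 58 of 58 (binding); clay uses 53 of 65 (slack = 12).
Slack constraints have shadow price 0 (complementary slackness).
Dual feasibility on the basic columns requires 1·y_labor + 5·y_wheel time = 19, 6·y_labor + 1·y_wheel time = 27.
This yields shadow prices y_labor = 4, y_wheel time = 3.
Δz = y_wheel time·Δb = 3 × (-2) = -6, so new z* = 522 − 6 = 516.

516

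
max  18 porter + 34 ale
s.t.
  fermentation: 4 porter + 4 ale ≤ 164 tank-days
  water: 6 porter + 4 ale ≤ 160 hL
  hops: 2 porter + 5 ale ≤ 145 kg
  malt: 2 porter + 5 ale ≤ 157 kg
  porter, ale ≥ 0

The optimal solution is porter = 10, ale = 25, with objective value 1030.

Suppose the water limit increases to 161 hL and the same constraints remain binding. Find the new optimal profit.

1031

Check each constraint at x*: fermentation 140/164 (slack 24); water 160/160 (tight); hops 145/145 (tight); malt 145/157 (slack 12).
By complementary slackness, y = 0 for the non-binding constraints.
From A_Bᵀ y = c: 6·y_water + 2·y_hops = 18; 4·y_water + 5·y_hops = 34.
This yields shadow prices y_water = 1, y_hops = 6.
Δz = y_water·Δb = 1 × (1) = 1, so new z* = 1030 + 1 = 1031.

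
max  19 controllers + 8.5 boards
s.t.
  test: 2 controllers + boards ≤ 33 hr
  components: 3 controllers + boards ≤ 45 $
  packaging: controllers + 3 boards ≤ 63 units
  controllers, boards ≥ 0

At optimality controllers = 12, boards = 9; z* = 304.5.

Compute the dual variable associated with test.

6.5

At the optimum: test uses 33 of 33 (binding); components uses 45 of 45 (binding); packaging uses 39 of 63 (slack = 24).
Since packaging is not tight, its dual is 0.
The binding rows give the dual system: 2·y_test + 3·y_components = 19 and 1·y_test + 1·y_components = 8.5.
→ y_test = 6.5 and y_components = 2.
Shadow price of test = 6.5.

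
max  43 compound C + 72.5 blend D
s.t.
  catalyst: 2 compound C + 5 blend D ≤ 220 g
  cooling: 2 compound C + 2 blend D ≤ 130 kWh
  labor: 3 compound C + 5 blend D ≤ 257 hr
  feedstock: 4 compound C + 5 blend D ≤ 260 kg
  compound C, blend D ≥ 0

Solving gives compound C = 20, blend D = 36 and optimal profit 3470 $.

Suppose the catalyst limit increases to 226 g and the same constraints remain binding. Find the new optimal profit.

Binding: catalyst and feedstock. Non-binding: cooling (18 unused), labor (17 unused).
Slack constraints have shadow price 0 (complementary slackness).
The binding rows give the dual system: 2·y_catalyst + 4·y_feedstock = 43 and 5·y_catalyst + 5·y_feedstock = 72.5.
→ y_catalyst = 7.5 and y_feedstock = 7.
Δz = y_catalyst·Δb = 7.5 × (6) = 45, so new z* = 3470 + 45 = 3515.

3515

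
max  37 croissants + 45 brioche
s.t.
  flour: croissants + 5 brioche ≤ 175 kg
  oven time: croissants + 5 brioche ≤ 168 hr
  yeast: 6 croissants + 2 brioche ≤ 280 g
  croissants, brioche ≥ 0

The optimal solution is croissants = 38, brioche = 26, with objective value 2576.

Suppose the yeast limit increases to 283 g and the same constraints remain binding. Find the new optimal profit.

Binding: oven time and yeast. Non-binding: flour (7 unused).
Slack constraints have shadow price 0 (complementary slackness).
From A_Bᵀ y = c: 1·y_oven time + 6·y_yeast = 37; 5·y_oven time + 2·y_yeast = 45.
Solving: y_oven time = 7, y_yeast = 5.
Δz = y_yeast·Δb = 5 × (3) = 15, so new z* = 2576 + 15 = 2591.

2591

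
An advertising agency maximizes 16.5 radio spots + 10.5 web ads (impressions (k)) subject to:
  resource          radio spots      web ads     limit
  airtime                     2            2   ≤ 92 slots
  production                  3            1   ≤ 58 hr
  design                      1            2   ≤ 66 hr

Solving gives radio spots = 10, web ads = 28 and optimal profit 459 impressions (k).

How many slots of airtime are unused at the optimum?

airtime used = 2·10 + 2·28 = 76; slack = 92 − 76 = 16.

16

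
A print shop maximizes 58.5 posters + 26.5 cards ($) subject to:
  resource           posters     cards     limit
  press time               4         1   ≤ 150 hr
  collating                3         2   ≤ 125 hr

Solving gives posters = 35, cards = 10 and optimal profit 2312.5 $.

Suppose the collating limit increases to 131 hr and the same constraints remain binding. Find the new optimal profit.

2369.5

Check each constraint at x*: press time 150/150 (tight); collating 125/125 (tight).
From A_Bᵀ y = c: 4·y_press time + 3·y_collating = 58.5; 1·y_press time + 2·y_collating = 26.5.
→ y_press time = 7.5 and y_collating = 9.5.
Δz = y_collating·Δb = 9.5 × (6) = 57, so new z* = 2312.5 + 57 = 2369.5.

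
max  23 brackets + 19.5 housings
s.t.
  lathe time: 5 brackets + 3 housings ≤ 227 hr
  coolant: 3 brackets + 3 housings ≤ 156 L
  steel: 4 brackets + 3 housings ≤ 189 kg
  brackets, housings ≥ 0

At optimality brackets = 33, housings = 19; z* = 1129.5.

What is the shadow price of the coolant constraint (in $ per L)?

At the optimum: lathe time uses 222 of 227 (slack = 5); coolant uses 156 of 156 (binding); steel uses 189 of 189 (binding).
By complementary slackness, y = 0 for the non-binding constraint.
Dual feasibility on the basic columns requires 3·y_coolant + 4·y_steel = 23, 3·y_coolant + 3·y_steel = 19.5.
→ y_coolant = 3 and y_steel = 3.5.
Shadow price of coolant = 3.

3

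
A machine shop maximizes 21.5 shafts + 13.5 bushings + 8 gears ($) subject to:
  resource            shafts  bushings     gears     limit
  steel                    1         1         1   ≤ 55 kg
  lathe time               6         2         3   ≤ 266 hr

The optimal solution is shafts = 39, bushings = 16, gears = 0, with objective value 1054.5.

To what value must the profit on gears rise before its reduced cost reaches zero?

15.5

Check each constraint at x*: steel 55/55 (tight); lathe time 266/266 (tight).
From A_Bᵀ y = c: 1·y_steel + 6·y_lathe time = 21.5; 1·y_steel + 2·y_lathe time = 13.5.
Solving: y_steel = 9.5, y_lathe time = 2.
gears enters the basis when its profit ≥ yᵀa₃ = 9.5·1 + 2·3 = 15.5.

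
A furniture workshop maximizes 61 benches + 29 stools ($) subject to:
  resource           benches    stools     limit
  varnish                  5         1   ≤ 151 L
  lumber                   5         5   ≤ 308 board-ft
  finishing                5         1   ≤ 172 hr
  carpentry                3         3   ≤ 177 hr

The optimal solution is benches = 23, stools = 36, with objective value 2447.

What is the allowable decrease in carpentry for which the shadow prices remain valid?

86.4

Binding constraints: varnish, carpentry. The basis is B = [[5,1],[3,3]] with det 12.
Per unit decrease in carpentry, x* moves by d = (0.0833, -0.4167).
The basis stays optimal until stools reaches 0; allowable decrease = 86.4 hr.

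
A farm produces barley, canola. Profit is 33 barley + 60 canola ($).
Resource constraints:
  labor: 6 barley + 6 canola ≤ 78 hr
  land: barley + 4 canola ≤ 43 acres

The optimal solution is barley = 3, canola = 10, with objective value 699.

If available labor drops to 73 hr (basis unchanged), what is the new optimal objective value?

At the optimum: labor uses 78 of 78 (binding); land uses 43 of 43 (binding).
From A_Bᵀ y = c: 6·y_labor + 1·y_land = 33; 6·y_labor + 4·y_land = 60.
This yields shadow prices y_labor = 4, y_land = 9.
Δz = y_labor·Δb = 4 × (-5) = -20, so new z* = 699 − 20 = 679.

679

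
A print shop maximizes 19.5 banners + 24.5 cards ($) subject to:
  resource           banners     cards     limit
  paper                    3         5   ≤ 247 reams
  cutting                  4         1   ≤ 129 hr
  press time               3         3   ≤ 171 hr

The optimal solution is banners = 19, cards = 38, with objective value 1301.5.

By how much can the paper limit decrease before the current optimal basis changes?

10

Binding constraints: paper, press time. The basis is B = [[3,5],[3,3]] with det -6.
Per unit decrease in paper, x* moves by d = (0.5, -0.5).
The basis stays optimal until cutting becomes binding; allowable decrease = 10 reams.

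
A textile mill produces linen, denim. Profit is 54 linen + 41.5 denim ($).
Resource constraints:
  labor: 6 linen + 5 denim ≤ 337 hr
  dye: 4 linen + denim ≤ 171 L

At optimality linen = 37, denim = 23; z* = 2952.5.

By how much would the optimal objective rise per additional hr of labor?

8

Check each constraint at x*: labor 337/337 (tight); dye 171/171 (tight).
From A_Bᵀ y = c: 6·y_labor + 4·y_dye = 54; 5·y_labor + 1·y_dye = 41.5.
→ y_labor = 8 and y_dye = 1.5.
Shadow price of labor = 8.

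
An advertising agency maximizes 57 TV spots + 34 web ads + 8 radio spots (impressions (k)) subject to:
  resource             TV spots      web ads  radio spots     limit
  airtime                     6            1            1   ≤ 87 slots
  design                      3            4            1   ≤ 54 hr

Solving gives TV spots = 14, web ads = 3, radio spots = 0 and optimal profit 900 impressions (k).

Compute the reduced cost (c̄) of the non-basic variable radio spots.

At the optimum: airtime uses 87 of 87 (binding); design uses 54 of 54 (binding).
Dual feasibility on the basic columns requires 6·y_airtime + 3·y_design = 57, 1·y_airtime + 4·y_design = 34.
This yields shadow prices y_airtime = 6, y_design = 7.
Reduced cost of radio spots: c₃ − yᵀa₃ = 8 − (6·1 + 7·1) = 8 − 13 = -5.

-5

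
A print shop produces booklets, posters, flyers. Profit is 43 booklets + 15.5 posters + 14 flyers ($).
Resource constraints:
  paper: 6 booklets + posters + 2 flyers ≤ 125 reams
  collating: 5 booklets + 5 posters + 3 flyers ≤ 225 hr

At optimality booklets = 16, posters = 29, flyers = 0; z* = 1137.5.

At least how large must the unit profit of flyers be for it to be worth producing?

Check each constraint at x*: paper 125/125 (tight); collating 225/225 (tight).
From A_Bᵀ y = c: 6·y_paper + 5·y_collating = 43; 1·y_paper + 5·y_collating = 15.5.
This yields shadow prices y_paper = 5.5, y_collating = 2.
flyers enters the basis when its profit ≥ yᵀa₃ = 5.5·2 + 2·3 = 17.

17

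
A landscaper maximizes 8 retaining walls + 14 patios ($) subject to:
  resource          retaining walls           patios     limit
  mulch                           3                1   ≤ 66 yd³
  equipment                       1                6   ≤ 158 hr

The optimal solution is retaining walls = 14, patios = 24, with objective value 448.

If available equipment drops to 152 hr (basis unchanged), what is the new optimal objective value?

436

Check each constraint at x*: mulch 66/66 (tight); equipment 158/158 (tight).
From A_Bᵀ y = c: 3·y_mulch + 1·y_equipment = 8; 1·y_mulch + 6·y_equipment = 14.
This yields shadow prices y_mulch = 2, y_equipment = 2.
Δz = y_equipment·Δb = 2 × (-6) = -12, so new z* = 448 − 12 = 436.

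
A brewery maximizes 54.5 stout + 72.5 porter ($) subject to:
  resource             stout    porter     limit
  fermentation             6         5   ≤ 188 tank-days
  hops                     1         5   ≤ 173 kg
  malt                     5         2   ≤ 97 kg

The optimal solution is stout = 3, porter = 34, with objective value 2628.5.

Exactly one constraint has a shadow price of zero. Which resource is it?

malt

fermentation: 188/188 (binding)
hops: 173/173 (binding)
malt: 83/97 (slack 14)
By complementary slackness, a constraint with positive slack has shadow price 0 → malt.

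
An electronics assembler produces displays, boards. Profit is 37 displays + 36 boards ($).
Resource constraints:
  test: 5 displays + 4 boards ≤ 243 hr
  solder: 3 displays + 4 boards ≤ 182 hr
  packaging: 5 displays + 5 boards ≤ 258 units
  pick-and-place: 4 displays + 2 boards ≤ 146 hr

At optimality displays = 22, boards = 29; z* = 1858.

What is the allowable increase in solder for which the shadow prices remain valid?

Binding constraints: solder, pick-and-place. The basis is B = [[3,4],[4,2]] with det -10.
Per unit increase in solder, x* moves by d = (-0.2, 0.4).
The basis stays optimal until packaging becomes binding; allowable increase = 3 hr.

3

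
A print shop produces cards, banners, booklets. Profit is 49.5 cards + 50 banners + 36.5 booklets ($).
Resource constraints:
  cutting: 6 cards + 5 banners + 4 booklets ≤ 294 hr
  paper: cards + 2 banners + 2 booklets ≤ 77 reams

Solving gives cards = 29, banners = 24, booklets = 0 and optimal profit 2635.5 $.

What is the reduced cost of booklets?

-6.5

At the optimum: cutting uses 294 of 294 (binding); paper uses 77 of 77 (binding).
From A_Bᵀ y = c: 6·y_cutting + 1·y_paper = 49.5; 5·y_cutting + 2·y_paper = 50.
Solving: y_cutting = 7, y_paper = 7.5.
Reduced cost of booklets: c₃ − yᵀa₃ = 36.5 − (7·4 + 7.5·2) = 36.5 − 43 = -6.5.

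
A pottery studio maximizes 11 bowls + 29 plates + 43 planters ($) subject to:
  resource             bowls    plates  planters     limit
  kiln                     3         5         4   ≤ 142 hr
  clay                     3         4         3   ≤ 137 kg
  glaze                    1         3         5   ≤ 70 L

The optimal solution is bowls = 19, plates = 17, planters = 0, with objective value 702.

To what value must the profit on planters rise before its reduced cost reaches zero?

At the optimum: kiln uses 142 of 142 (binding); clay uses 125 of 137 (slack = 12); glaze uses 70 of 70 (binding).
Slack constraints have shadow price 0 (complementary slackness).
The binding rows give the dual system: 3·y_kiln + 1·y_glaze = 11 and 5·y_kiln + 3·y_glaze = 29.
Solving: y_kiln = 1, y_glaze = 8.
planters enters the basis when its profit ≥ yᵀa₃ = 1·4 + 8·5 = 44.

44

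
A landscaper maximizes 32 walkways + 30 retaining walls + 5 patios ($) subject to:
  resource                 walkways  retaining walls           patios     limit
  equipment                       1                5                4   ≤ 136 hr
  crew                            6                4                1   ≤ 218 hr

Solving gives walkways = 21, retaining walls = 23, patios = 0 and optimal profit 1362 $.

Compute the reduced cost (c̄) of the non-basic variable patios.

-8

At the optimum: equipment uses 136 of 136 (binding); crew uses 218 of 218 (binding).
From A_Bᵀ y = c: 1·y_equipment + 6·y_crew = 32; 5·y_equipment + 4·y_crew = 30.
This yields shadow prices y_equipment = 2, y_crew = 5.
Reduced cost of patios: c₃ − yᵀa₃ = 5 − (2·4 + 5·1) = 5 − 13 = -8.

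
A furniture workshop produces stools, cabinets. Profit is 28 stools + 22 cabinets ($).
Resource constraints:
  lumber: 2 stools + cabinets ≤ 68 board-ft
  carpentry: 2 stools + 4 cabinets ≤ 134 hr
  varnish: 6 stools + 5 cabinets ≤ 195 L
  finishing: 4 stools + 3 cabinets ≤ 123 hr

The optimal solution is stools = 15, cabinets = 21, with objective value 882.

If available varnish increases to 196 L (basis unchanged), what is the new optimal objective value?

884

Binding: varnish and finishing. Non-binding: lumber (17 unused), carpentry (20 unused).
By complementary slackness, y = 0 for the non-binding constraints.
From A_Bᵀ y = c: 6·y_varnish + 4·y_finishing = 28; 5·y_varnish + 3·y_finishing = 22.
→ y_varnish = 2 and y_finishing = 4.
Δz = y_varnish·Δb = 2 × (1) = 2, so new z* = 882 + 2 = 884.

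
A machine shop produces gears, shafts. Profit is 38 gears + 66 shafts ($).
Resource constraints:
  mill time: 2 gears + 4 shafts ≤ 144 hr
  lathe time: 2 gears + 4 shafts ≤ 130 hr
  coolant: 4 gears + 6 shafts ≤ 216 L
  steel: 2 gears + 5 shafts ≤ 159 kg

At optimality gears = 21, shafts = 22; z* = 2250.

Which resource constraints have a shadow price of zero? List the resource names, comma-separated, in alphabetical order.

mill time: 130/144 (slack 14)
lathe time: 130/130 (binding)
coolant: 216/216 (binding)
steel: 152/159 (slack 7)
By complementary slackness, a constraint with positive slack has shadow price 0 → mill time, steel.

mill time, steel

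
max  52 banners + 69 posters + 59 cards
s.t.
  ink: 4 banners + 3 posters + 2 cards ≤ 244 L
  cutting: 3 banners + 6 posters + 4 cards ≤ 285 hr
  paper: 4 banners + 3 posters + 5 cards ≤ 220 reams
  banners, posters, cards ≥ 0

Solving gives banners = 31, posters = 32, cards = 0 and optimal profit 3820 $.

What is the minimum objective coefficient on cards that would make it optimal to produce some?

Binding: cutting and paper. Non-binding: ink (24 unused).
Slack constraints have shadow price 0 (complementary slackness).
The binding rows give the dual system: 3·y_cutting + 4·y_paper = 52 and 6·y_cutting + 3·y_paper = 69.
This yields shadow prices y_cutting = 8, y_paper = 7.
cards enters the basis when its profit ≥ yᵀa₃ = 8·4 + 7·5 = 67.

67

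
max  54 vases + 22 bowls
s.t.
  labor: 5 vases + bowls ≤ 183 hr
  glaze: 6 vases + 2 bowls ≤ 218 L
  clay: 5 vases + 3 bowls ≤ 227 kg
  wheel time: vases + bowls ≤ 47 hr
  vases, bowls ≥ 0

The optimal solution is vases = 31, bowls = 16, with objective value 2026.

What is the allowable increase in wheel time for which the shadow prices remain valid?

12

Binding constraints: glaze, wheel time. The basis is B = [[6,2],[1,1]] with det 4.
Per unit increase in wheel time, x* moves by d = (-0.5, 1.5).
The basis stays optimal until clay becomes binding; allowable increase = 12 hr.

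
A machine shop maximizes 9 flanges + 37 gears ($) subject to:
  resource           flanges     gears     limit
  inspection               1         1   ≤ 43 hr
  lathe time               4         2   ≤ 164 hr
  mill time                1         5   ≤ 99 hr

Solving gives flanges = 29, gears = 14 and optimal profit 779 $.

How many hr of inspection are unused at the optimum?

0

inspection used = 1·29 + 1·14 = 43; slack = 43 − 43 = 0.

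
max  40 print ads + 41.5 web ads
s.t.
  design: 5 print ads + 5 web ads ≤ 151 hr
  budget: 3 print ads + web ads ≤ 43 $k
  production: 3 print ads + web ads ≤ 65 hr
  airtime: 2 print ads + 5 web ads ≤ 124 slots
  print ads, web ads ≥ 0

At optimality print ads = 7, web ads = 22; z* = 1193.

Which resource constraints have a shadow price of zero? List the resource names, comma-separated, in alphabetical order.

design: 145/151 (slack 6)
budget: 43/43 (binding)
production: 43/65 (slack 22)
airtime: 124/124 (binding)
By complementary slackness, a constraint with positive slack has shadow price 0 → design, production.

design, production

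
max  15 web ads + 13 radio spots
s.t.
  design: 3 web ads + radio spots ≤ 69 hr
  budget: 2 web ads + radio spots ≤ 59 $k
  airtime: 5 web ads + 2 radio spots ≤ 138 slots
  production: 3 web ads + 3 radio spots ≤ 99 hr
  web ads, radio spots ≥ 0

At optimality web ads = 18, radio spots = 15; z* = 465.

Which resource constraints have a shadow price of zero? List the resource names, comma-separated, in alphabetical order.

design: 69/69 (binding)
budget: 51/59 (slack 8)
airtime: 120/138 (slack 18)
production: 99/99 (binding)
By complementary slackness, a constraint with positive slack has shadow price 0 → airtime, budget.

airtime, budget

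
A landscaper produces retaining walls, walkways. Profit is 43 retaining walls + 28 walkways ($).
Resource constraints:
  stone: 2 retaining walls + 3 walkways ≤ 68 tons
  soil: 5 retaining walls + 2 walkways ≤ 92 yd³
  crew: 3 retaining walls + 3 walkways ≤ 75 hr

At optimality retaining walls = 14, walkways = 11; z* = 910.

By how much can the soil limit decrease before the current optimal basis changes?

Binding constraints: soil, crew. The basis is B = [[5,2],[3,3]] with det 9.
Per unit decrease in soil, x* moves by d = (-0.3333, 0.3333).
The basis stays optimal until stone becomes binding; allowable decrease = 21 yd³.

21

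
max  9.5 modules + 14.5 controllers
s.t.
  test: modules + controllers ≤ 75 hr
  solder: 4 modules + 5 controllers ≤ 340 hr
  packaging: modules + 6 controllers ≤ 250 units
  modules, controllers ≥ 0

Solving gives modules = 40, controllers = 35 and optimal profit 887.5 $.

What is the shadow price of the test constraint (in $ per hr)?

Check each constraint at x*: test 75/75 (tight); solder 335/340 (slack 5); packaging 250/250 (tight).
Since solder is not tight, its dual is 0.
Dual feasibility on the basic columns requires 1·y_test + 1·y_packaging = 9.5, 1·y_test + 6·y_packaging = 14.5.
This yields shadow prices y_test = 8.5, y_packaging = 1.
Shadow price of test = 8.5.

8.5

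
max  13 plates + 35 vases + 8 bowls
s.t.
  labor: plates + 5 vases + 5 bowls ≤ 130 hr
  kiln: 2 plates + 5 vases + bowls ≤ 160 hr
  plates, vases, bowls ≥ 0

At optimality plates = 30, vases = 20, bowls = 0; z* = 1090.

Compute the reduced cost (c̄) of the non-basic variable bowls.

-3

Check each constraint at x*: labor 130/130 (tight); kiln 160/160 (tight).
The binding rows give the dual system: 1·y_labor + 2·y_kiln = 13 and 5·y_labor + 5·y_kiln = 35.
→ y_labor = 1 and y_kiln = 6.
Reduced cost of bowls: c₃ − yᵀa₃ = 8 − (1·5 + 6·1) = 8 − 11 = -3.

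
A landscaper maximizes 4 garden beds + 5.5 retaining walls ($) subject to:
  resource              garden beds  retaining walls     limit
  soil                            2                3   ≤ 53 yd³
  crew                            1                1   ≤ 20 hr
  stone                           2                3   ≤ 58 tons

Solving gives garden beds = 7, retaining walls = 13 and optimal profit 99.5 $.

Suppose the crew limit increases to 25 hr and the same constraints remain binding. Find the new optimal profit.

At the optimum: soil uses 53 of 53 (binding); crew uses 20 of 20 (binding); stone uses 53 of 58 (slack = 5).
Slack constraints have shadow price 0 (complementary slackness).
The binding rows give the dual system: 2·y_soil + 1·y_crew = 4 and 3·y_soil + 1·y_crew = 5.5.
This yields shadow prices y_soil = 1.5, y_crew = 1.
Δz = y_crew·Δb = 1 × (5) = 5, so new z* = 99.5 + 5 = 104.5.

104.5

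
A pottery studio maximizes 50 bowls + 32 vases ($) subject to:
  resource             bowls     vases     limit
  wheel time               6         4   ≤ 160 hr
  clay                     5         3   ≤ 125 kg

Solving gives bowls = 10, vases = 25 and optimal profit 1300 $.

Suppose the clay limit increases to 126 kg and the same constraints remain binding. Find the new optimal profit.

1304

At the optimum: wheel time uses 160 of 160 (binding); clay uses 125 of 125 (binding).
Dual feasibility on the basic columns requires 6·y_wheel time + 5·y_clay = 50, 4·y_wheel time + 3·y_clay = 32.
→ y_wheel time = 5 and y_clay = 4.
Δz = y_clay·Δb = 4 × (1) = 4, so new z* = 1300 + 4 = 1304.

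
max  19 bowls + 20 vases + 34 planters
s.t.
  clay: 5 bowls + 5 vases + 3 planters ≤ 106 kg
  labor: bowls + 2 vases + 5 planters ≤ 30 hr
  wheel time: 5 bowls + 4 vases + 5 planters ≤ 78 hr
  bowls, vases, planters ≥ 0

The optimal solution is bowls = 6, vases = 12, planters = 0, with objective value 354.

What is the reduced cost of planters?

-1

Binding: labor and wheel time. Non-binding: clay (16 unused).
Slack constraints have shadow price 0 (complementary slackness).
The binding rows give the dual system: 1·y_labor + 5·y_wheel time = 19 and 2·y_labor + 4·y_wheel time = 20.
This yields shadow prices y_labor = 4, y_wheel time = 3.
Reduced cost of planters: c₃ − yᵀa₃ = 34 − (4·5 + 3·5) = 34 − 35 = -1.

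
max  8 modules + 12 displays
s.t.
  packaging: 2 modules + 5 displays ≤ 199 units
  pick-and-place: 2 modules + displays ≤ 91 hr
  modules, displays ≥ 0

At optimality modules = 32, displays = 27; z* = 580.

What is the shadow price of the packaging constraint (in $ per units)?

At the optimum: packaging uses 199 of 199 (binding); pick-and-place uses 91 of 91 (binding).
Dual feasibility on the basic columns requires 2·y_packaging + 2·y_pick-and-place = 8, 5·y_packaging + 1·y_pick-and-place = 12.
This yields shadow prices y_packaging = 2, y_pick-and-place = 2.
Shadow price of packaging = 2.

2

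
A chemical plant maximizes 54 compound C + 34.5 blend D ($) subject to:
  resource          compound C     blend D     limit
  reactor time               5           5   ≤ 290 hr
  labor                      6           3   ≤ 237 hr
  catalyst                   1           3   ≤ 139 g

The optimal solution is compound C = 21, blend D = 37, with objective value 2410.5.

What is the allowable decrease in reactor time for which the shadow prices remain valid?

Binding constraints: reactor time, labor. The basis is B = [[5,5],[6,3]] with det -15.
Per unit decrease in reactor time, x* moves by d = (0.2, -0.4).
The basis stays optimal until blend D reaches 0; allowable decrease = 92.5 hr.

92.5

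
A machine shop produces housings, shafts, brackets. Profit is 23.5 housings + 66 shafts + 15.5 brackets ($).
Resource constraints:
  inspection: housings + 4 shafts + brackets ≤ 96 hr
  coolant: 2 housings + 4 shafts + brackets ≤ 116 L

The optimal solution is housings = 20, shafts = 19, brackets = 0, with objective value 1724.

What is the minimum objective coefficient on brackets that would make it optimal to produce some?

16.5

Check each constraint at x*: inspection 96/96 (tight); coolant 116/116 (tight).
From A_Bᵀ y = c: 1·y_inspection + 2·y_coolant = 23.5; 4·y_inspection + 4·y_coolant = 66.
Solving: y_inspection = 9.5, y_coolant = 7.
brackets enters the basis when its profit ≥ yᵀa₃ = 9.5·1 + 7·1 = 16.5.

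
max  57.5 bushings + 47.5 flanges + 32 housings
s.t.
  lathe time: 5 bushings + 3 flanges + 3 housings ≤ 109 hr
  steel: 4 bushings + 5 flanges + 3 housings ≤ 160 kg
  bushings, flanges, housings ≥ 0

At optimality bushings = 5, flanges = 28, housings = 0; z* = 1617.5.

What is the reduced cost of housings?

Check each constraint at x*: lathe time 109/109 (tight); steel 160/160 (tight).
From A_Bᵀ y = c: 5·y_lathe time + 4·y_steel = 57.5; 3·y_lathe time + 5·y_steel = 47.5.
This yields shadow prices y_lathe time = 7.5, y_steel = 5.
Reduced cost of housings: c₃ − yᵀa₃ = 32 − (7.5·3 + 5·3) = 32 − 37.5 = -5.5.

-5.5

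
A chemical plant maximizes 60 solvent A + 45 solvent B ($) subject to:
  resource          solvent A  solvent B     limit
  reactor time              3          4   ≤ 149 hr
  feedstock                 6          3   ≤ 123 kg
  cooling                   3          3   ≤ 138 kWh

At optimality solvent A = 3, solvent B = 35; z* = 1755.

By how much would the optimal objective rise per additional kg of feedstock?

7

At the optimum: reactor time uses 149 of 149 (binding); feedstock uses 123 of 123 (binding); cooling uses 114 of 138 (slack = 24).
Since cooling is not tight, its dual is 0.
The binding rows give the dual system: 3·y_reactor time + 6·y_feedstock = 60 and 4·y_reactor time + 3·y_feedstock = 45.
Solving: y_reactor time = 6, y_feedstock = 7.
Shadow price of feedstock = 7.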